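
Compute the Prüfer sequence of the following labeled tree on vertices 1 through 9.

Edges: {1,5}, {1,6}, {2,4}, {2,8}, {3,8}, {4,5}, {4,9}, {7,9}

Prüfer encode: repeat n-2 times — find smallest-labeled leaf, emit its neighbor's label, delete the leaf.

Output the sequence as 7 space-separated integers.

Step 1: leaves = {3,6,7}. Remove smallest leaf 3, emit neighbor 8.
Step 2: leaves = {6,7,8}. Remove smallest leaf 6, emit neighbor 1.
Step 3: leaves = {1,7,8}. Remove smallest leaf 1, emit neighbor 5.
Step 4: leaves = {5,7,8}. Remove smallest leaf 5, emit neighbor 4.
Step 5: leaves = {7,8}. Remove smallest leaf 7, emit neighbor 9.
Step 6: leaves = {8,9}. Remove smallest leaf 8, emit neighbor 2.
Step 7: leaves = {2,9}. Remove smallest leaf 2, emit neighbor 4.
Done: 2 vertices remain (4, 9). Sequence = [8 1 5 4 9 2 4]

Answer: 8 1 5 4 9 2 4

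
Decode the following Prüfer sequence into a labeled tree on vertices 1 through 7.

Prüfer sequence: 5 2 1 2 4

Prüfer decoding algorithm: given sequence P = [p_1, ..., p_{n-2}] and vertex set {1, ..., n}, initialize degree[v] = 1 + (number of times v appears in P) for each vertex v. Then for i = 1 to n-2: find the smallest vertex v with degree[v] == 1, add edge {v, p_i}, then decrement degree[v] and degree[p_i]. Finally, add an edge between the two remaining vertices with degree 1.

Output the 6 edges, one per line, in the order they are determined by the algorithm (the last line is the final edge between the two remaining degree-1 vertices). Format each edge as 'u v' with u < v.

Initial degrees: {1:2, 2:3, 3:1, 4:2, 5:2, 6:1, 7:1}
Step 1: smallest deg-1 vertex = 3, p_1 = 5. Add edge {3,5}. Now deg[3]=0, deg[5]=1.
Step 2: smallest deg-1 vertex = 5, p_2 = 2. Add edge {2,5}. Now deg[5]=0, deg[2]=2.
Step 3: smallest deg-1 vertex = 6, p_3 = 1. Add edge {1,6}. Now deg[6]=0, deg[1]=1.
Step 4: smallest deg-1 vertex = 1, p_4 = 2. Add edge {1,2}. Now deg[1]=0, deg[2]=1.
Step 5: smallest deg-1 vertex = 2, p_5 = 4. Add edge {2,4}. Now deg[2]=0, deg[4]=1.
Final: two remaining deg-1 vertices are 4, 7. Add edge {4,7}.

Answer: 3 5
2 5
1 6
1 2
2 4
4 7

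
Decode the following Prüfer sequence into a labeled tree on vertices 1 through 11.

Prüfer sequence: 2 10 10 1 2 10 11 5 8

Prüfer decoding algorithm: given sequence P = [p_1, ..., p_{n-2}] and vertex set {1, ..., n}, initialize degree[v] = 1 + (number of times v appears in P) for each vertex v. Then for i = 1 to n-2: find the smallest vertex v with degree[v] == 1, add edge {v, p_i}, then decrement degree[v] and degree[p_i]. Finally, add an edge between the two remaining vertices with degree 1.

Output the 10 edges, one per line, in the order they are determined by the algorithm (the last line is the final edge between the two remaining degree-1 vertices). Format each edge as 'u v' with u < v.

Answer: 2 3
4 10
6 10
1 7
1 2
2 10
9 11
5 10
5 8
8 11

Derivation:
Initial degrees: {1:2, 2:3, 3:1, 4:1, 5:2, 6:1, 7:1, 8:2, 9:1, 10:4, 11:2}
Step 1: smallest deg-1 vertex = 3, p_1 = 2. Add edge {2,3}. Now deg[3]=0, deg[2]=2.
Step 2: smallest deg-1 vertex = 4, p_2 = 10. Add edge {4,10}. Now deg[4]=0, deg[10]=3.
Step 3: smallest deg-1 vertex = 6, p_3 = 10. Add edge {6,10}. Now deg[6]=0, deg[10]=2.
Step 4: smallest deg-1 vertex = 7, p_4 = 1. Add edge {1,7}. Now deg[7]=0, deg[1]=1.
Step 5: smallest deg-1 vertex = 1, p_5 = 2. Add edge {1,2}. Now deg[1]=0, deg[2]=1.
Step 6: smallest deg-1 vertex = 2, p_6 = 10. Add edge {2,10}. Now deg[2]=0, deg[10]=1.
Step 7: smallest deg-1 vertex = 9, p_7 = 11. Add edge {9,11}. Now deg[9]=0, deg[11]=1.
Step 8: smallest deg-1 vertex = 10, p_8 = 5. Add edge {5,10}. Now deg[10]=0, deg[5]=1.
Step 9: smallest deg-1 vertex = 5, p_9 = 8. Add edge {5,8}. Now deg[5]=0, deg[8]=1.
Final: two remaining deg-1 vertices are 8, 11. Add edge {8,11}.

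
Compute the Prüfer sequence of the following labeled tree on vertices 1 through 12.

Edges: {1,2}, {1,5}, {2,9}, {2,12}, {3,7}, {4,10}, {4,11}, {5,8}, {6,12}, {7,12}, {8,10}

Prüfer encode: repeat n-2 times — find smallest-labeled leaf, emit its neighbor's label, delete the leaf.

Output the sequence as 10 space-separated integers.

Step 1: leaves = {3,6,9,11}. Remove smallest leaf 3, emit neighbor 7.
Step 2: leaves = {6,7,9,11}. Remove smallest leaf 6, emit neighbor 12.
Step 3: leaves = {7,9,11}. Remove smallest leaf 7, emit neighbor 12.
Step 4: leaves = {9,11,12}. Remove smallest leaf 9, emit neighbor 2.
Step 5: leaves = {11,12}. Remove smallest leaf 11, emit neighbor 4.
Step 6: leaves = {4,12}. Remove smallest leaf 4, emit neighbor 10.
Step 7: leaves = {10,12}. Remove smallest leaf 10, emit neighbor 8.
Step 8: leaves = {8,12}. Remove smallest leaf 8, emit neighbor 5.
Step 9: leaves = {5,12}. Remove smallest leaf 5, emit neighbor 1.
Step 10: leaves = {1,12}. Remove smallest leaf 1, emit neighbor 2.
Done: 2 vertices remain (2, 12). Sequence = [7 12 12 2 4 10 8 5 1 2]

Answer: 7 12 12 2 4 10 8 5 1 2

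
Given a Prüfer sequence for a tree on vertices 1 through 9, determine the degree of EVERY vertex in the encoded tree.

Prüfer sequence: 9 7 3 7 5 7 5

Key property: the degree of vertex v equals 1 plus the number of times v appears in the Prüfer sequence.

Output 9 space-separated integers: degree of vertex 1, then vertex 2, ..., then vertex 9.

Answer: 1 1 2 1 3 1 4 1 2

Derivation:
p_1 = 9: count[9] becomes 1
p_2 = 7: count[7] becomes 1
p_3 = 3: count[3] becomes 1
p_4 = 7: count[7] becomes 2
p_5 = 5: count[5] becomes 1
p_6 = 7: count[7] becomes 3
p_7 = 5: count[5] becomes 2
Degrees (1 + count): deg[1]=1+0=1, deg[2]=1+0=1, deg[3]=1+1=2, deg[4]=1+0=1, deg[5]=1+2=3, deg[6]=1+0=1, deg[7]=1+3=4, deg[8]=1+0=1, deg[9]=1+1=2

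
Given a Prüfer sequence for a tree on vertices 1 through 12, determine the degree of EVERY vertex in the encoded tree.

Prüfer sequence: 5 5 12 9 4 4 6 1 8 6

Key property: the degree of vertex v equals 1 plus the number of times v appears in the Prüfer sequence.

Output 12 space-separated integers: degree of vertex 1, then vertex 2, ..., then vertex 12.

p_1 = 5: count[5] becomes 1
p_2 = 5: count[5] becomes 2
p_3 = 12: count[12] becomes 1
p_4 = 9: count[9] becomes 1
p_5 = 4: count[4] becomes 1
p_6 = 4: count[4] becomes 2
p_7 = 6: count[6] becomes 1
p_8 = 1: count[1] becomes 1
p_9 = 8: count[8] becomes 1
p_10 = 6: count[6] becomes 2
Degrees (1 + count): deg[1]=1+1=2, deg[2]=1+0=1, deg[3]=1+0=1, deg[4]=1+2=3, deg[5]=1+2=3, deg[6]=1+2=3, deg[7]=1+0=1, deg[8]=1+1=2, deg[9]=1+1=2, deg[10]=1+0=1, deg[11]=1+0=1, deg[12]=1+1=2

Answer: 2 1 1 3 3 3 1 2 2 1 1 2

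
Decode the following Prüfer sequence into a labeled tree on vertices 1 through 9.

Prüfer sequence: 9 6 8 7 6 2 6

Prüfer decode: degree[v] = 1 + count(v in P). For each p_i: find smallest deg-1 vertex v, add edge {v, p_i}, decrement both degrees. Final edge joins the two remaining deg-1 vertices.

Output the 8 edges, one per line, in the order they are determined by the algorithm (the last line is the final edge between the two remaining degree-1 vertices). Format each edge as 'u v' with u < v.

Answer: 1 9
3 6
4 8
5 7
6 7
2 8
2 6
6 9

Derivation:
Initial degrees: {1:1, 2:2, 3:1, 4:1, 5:1, 6:4, 7:2, 8:2, 9:2}
Step 1: smallest deg-1 vertex = 1, p_1 = 9. Add edge {1,9}. Now deg[1]=0, deg[9]=1.
Step 2: smallest deg-1 vertex = 3, p_2 = 6. Add edge {3,6}. Now deg[3]=0, deg[6]=3.
Step 3: smallest deg-1 vertex = 4, p_3 = 8. Add edge {4,8}. Now deg[4]=0, deg[8]=1.
Step 4: smallest deg-1 vertex = 5, p_4 = 7. Add edge {5,7}. Now deg[5]=0, deg[7]=1.
Step 5: smallest deg-1 vertex = 7, p_5 = 6. Add edge {6,7}. Now deg[7]=0, deg[6]=2.
Step 6: smallest deg-1 vertex = 8, p_6 = 2. Add edge {2,8}. Now deg[8]=0, deg[2]=1.
Step 7: smallest deg-1 vertex = 2, p_7 = 6. Add edge {2,6}. Now deg[2]=0, deg[6]=1.
Final: two remaining deg-1 vertices are 6, 9. Add edge {6,9}.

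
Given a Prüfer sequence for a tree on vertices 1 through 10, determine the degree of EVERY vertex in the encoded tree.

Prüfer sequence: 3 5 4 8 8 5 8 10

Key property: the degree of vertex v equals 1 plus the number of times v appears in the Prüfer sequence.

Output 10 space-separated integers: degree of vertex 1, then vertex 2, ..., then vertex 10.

Answer: 1 1 2 2 3 1 1 4 1 2

Derivation:
p_1 = 3: count[3] becomes 1
p_2 = 5: count[5] becomes 1
p_3 = 4: count[4] becomes 1
p_4 = 8: count[8] becomes 1
p_5 = 8: count[8] becomes 2
p_6 = 5: count[5] becomes 2
p_7 = 8: count[8] becomes 3
p_8 = 10: count[10] becomes 1
Degrees (1 + count): deg[1]=1+0=1, deg[2]=1+0=1, deg[3]=1+1=2, deg[4]=1+1=2, deg[5]=1+2=3, deg[6]=1+0=1, deg[7]=1+0=1, deg[8]=1+3=4, deg[9]=1+0=1, deg[10]=1+1=2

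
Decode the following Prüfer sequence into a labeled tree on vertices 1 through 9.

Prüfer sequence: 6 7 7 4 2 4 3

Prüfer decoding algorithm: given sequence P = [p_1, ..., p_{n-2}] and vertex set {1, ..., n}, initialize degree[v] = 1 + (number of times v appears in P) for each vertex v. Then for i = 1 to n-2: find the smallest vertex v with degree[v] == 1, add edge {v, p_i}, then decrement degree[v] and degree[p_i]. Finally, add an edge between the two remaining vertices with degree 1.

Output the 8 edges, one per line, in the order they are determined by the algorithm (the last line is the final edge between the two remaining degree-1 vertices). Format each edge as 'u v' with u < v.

Initial degrees: {1:1, 2:2, 3:2, 4:3, 5:1, 6:2, 7:3, 8:1, 9:1}
Step 1: smallest deg-1 vertex = 1, p_1 = 6. Add edge {1,6}. Now deg[1]=0, deg[6]=1.
Step 2: smallest deg-1 vertex = 5, p_2 = 7. Add edge {5,7}. Now deg[5]=0, deg[7]=2.
Step 3: smallest deg-1 vertex = 6, p_3 = 7. Add edge {6,7}. Now deg[6]=0, deg[7]=1.
Step 4: smallest deg-1 vertex = 7, p_4 = 4. Add edge {4,7}. Now deg[7]=0, deg[4]=2.
Step 5: smallest deg-1 vertex = 8, p_5 = 2. Add edge {2,8}. Now deg[8]=0, deg[2]=1.
Step 6: smallest deg-1 vertex = 2, p_6 = 4. Add edge {2,4}. Now deg[2]=0, deg[4]=1.
Step 7: smallest deg-1 vertex = 4, p_7 = 3. Add edge {3,4}. Now deg[4]=0, deg[3]=1.
Final: two remaining deg-1 vertices are 3, 9. Add edge {3,9}.

Answer: 1 6
5 7
6 7
4 7
2 8
2 4
3 4
3 9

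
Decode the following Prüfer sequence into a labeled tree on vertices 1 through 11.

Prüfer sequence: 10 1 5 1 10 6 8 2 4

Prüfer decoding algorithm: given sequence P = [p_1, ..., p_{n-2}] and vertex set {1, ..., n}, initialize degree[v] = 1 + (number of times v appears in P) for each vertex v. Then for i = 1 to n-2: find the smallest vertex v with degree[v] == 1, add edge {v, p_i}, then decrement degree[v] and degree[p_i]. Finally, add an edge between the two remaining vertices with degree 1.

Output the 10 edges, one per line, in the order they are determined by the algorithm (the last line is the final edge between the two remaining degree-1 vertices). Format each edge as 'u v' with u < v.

Answer: 3 10
1 7
5 9
1 5
1 10
6 10
6 8
2 8
2 4
4 11

Derivation:
Initial degrees: {1:3, 2:2, 3:1, 4:2, 5:2, 6:2, 7:1, 8:2, 9:1, 10:3, 11:1}
Step 1: smallest deg-1 vertex = 3, p_1 = 10. Add edge {3,10}. Now deg[3]=0, deg[10]=2.
Step 2: smallest deg-1 vertex = 7, p_2 = 1. Add edge {1,7}. Now deg[7]=0, deg[1]=2.
Step 3: smallest deg-1 vertex = 9, p_3 = 5. Add edge {5,9}. Now deg[9]=0, deg[5]=1.
Step 4: smallest deg-1 vertex = 5, p_4 = 1. Add edge {1,5}. Now deg[5]=0, deg[1]=1.
Step 5: smallest deg-1 vertex = 1, p_5 = 10. Add edge {1,10}. Now deg[1]=0, deg[10]=1.
Step 6: smallest deg-1 vertex = 10, p_6 = 6. Add edge {6,10}. Now deg[10]=0, deg[6]=1.
Step 7: smallest deg-1 vertex = 6, p_7 = 8. Add edge {6,8}. Now deg[6]=0, deg[8]=1.
Step 8: smallest deg-1 vertex = 8, p_8 = 2. Add edge {2,8}. Now deg[8]=0, deg[2]=1.
Step 9: smallest deg-1 vertex = 2, p_9 = 4. Add edge {2,4}. Now deg[2]=0, deg[4]=1.
Final: two remaining deg-1 vertices are 4, 11. Add edge {4,11}.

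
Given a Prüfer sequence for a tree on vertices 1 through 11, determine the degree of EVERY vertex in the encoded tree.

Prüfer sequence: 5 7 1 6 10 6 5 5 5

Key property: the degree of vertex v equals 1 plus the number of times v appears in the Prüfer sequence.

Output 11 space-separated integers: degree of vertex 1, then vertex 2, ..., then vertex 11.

p_1 = 5: count[5] becomes 1
p_2 = 7: count[7] becomes 1
p_3 = 1: count[1] becomes 1
p_4 = 6: count[6] becomes 1
p_5 = 10: count[10] becomes 1
p_6 = 6: count[6] becomes 2
p_7 = 5: count[5] becomes 2
p_8 = 5: count[5] becomes 3
p_9 = 5: count[5] becomes 4
Degrees (1 + count): deg[1]=1+1=2, deg[2]=1+0=1, deg[3]=1+0=1, deg[4]=1+0=1, deg[5]=1+4=5, deg[6]=1+2=3, deg[7]=1+1=2, deg[8]=1+0=1, deg[9]=1+0=1, deg[10]=1+1=2, deg[11]=1+0=1

Answer: 2 1 1 1 5 3 2 1 1 2 1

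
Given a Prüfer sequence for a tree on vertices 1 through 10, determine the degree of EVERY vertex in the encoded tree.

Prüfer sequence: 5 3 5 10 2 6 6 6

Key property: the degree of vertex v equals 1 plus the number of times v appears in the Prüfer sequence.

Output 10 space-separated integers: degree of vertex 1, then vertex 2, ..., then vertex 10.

Answer: 1 2 2 1 3 4 1 1 1 2

Derivation:
p_1 = 5: count[5] becomes 1
p_2 = 3: count[3] becomes 1
p_3 = 5: count[5] becomes 2
p_4 = 10: count[10] becomes 1
p_5 = 2: count[2] becomes 1
p_6 = 6: count[6] becomes 1
p_7 = 6: count[6] becomes 2
p_8 = 6: count[6] becomes 3
Degrees (1 + count): deg[1]=1+0=1, deg[2]=1+1=2, deg[3]=1+1=2, deg[4]=1+0=1, deg[5]=1+2=3, deg[6]=1+3=4, deg[7]=1+0=1, deg[8]=1+0=1, deg[9]=1+0=1, deg[10]=1+1=2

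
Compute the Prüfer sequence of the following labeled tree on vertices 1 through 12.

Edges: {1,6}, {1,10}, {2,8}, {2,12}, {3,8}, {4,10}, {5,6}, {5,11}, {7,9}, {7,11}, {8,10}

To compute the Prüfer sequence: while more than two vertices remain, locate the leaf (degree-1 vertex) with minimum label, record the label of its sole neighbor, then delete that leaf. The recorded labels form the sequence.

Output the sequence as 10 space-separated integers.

Answer: 8 10 7 11 5 6 1 10 8 2

Derivation:
Step 1: leaves = {3,4,9,12}. Remove smallest leaf 3, emit neighbor 8.
Step 2: leaves = {4,9,12}. Remove smallest leaf 4, emit neighbor 10.
Step 3: leaves = {9,12}. Remove smallest leaf 9, emit neighbor 7.
Step 4: leaves = {7,12}. Remove smallest leaf 7, emit neighbor 11.
Step 5: leaves = {11,12}. Remove smallest leaf 11, emit neighbor 5.
Step 6: leaves = {5,12}. Remove smallest leaf 5, emit neighbor 6.
Step 7: leaves = {6,12}. Remove smallest leaf 6, emit neighbor 1.
Step 8: leaves = {1,12}. Remove smallest leaf 1, emit neighbor 10.
Step 9: leaves = {10,12}. Remove smallest leaf 10, emit neighbor 8.
Step 10: leaves = {8,12}. Remove smallest leaf 8, emit neighbor 2.
Done: 2 vertices remain (2, 12). Sequence = [8 10 7 11 5 6 1 10 8 2]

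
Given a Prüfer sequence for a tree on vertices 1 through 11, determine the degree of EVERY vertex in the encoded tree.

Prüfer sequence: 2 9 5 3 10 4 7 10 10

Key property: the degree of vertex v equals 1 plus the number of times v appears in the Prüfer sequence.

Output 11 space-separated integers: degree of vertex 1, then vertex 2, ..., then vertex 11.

p_1 = 2: count[2] becomes 1
p_2 = 9: count[9] becomes 1
p_3 = 5: count[5] becomes 1
p_4 = 3: count[3] becomes 1
p_5 = 10: count[10] becomes 1
p_6 = 4: count[4] becomes 1
p_7 = 7: count[7] becomes 1
p_8 = 10: count[10] becomes 2
p_9 = 10: count[10] becomes 3
Degrees (1 + count): deg[1]=1+0=1, deg[2]=1+1=2, deg[3]=1+1=2, deg[4]=1+1=2, deg[5]=1+1=2, deg[6]=1+0=1, deg[7]=1+1=2, deg[8]=1+0=1, deg[9]=1+1=2, deg[10]=1+3=4, deg[11]=1+0=1

Answer: 1 2 2 2 2 1 2 1 2 4 1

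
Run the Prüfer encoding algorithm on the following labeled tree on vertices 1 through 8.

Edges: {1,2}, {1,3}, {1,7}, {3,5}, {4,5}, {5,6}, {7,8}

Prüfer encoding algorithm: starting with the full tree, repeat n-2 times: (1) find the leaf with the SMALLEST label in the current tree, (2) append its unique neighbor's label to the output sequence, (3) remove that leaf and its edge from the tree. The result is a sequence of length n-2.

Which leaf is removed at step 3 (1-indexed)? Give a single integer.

Step 1: current leaves = {2,4,6,8}. Remove leaf 2 (neighbor: 1).
Step 2: current leaves = {4,6,8}. Remove leaf 4 (neighbor: 5).
Step 3: current leaves = {6,8}. Remove leaf 6 (neighbor: 5).

Answer: 6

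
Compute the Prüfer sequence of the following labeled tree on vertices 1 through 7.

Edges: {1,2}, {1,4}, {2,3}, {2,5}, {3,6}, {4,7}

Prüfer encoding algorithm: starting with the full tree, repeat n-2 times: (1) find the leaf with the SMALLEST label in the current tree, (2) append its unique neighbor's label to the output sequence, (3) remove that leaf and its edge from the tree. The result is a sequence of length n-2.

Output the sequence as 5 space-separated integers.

Answer: 2 3 2 1 4

Derivation:
Step 1: leaves = {5,6,7}. Remove smallest leaf 5, emit neighbor 2.
Step 2: leaves = {6,7}. Remove smallest leaf 6, emit neighbor 3.
Step 3: leaves = {3,7}. Remove smallest leaf 3, emit neighbor 2.
Step 4: leaves = {2,7}. Remove smallest leaf 2, emit neighbor 1.
Step 5: leaves = {1,7}. Remove smallest leaf 1, emit neighbor 4.
Done: 2 vertices remain (4, 7). Sequence = [2 3 2 1 4]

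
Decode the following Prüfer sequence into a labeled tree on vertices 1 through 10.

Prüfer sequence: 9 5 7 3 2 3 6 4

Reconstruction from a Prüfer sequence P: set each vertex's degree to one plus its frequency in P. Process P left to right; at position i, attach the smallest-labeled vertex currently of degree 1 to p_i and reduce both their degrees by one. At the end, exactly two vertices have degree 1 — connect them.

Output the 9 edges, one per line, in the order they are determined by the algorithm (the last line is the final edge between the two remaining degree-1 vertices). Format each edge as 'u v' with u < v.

Initial degrees: {1:1, 2:2, 3:3, 4:2, 5:2, 6:2, 7:2, 8:1, 9:2, 10:1}
Step 1: smallest deg-1 vertex = 1, p_1 = 9. Add edge {1,9}. Now deg[1]=0, deg[9]=1.
Step 2: smallest deg-1 vertex = 8, p_2 = 5. Add edge {5,8}. Now deg[8]=0, deg[5]=1.
Step 3: smallest deg-1 vertex = 5, p_3 = 7. Add edge {5,7}. Now deg[5]=0, deg[7]=1.
Step 4: smallest deg-1 vertex = 7, p_4 = 3. Add edge {3,7}. Now deg[7]=0, deg[3]=2.
Step 5: smallest deg-1 vertex = 9, p_5 = 2. Add edge {2,9}. Now deg[9]=0, deg[2]=1.
Step 6: smallest deg-1 vertex = 2, p_6 = 3. Add edge {2,3}. Now deg[2]=0, deg[3]=1.
Step 7: smallest deg-1 vertex = 3, p_7 = 6. Add edge {3,6}. Now deg[3]=0, deg[6]=1.
Step 8: smallest deg-1 vertex = 6, p_8 = 4. Add edge {4,6}. Now deg[6]=0, deg[4]=1.
Final: two remaining deg-1 vertices are 4, 10. Add edge {4,10}.

Answer: 1 9
5 8
5 7
3 7
2 9
2 3
3 6
4 6
4 10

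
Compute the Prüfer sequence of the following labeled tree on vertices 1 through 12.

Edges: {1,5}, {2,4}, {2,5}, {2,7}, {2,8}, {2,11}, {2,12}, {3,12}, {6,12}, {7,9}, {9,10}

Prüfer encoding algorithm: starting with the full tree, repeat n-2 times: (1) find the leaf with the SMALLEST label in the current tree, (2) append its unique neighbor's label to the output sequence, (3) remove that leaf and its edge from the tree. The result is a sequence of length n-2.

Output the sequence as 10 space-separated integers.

Answer: 5 12 2 2 12 2 9 7 2 2

Derivation:
Step 1: leaves = {1,3,4,6,8,10,11}. Remove smallest leaf 1, emit neighbor 5.
Step 2: leaves = {3,4,5,6,8,10,11}. Remove smallest leaf 3, emit neighbor 12.
Step 3: leaves = {4,5,6,8,10,11}. Remove smallest leaf 4, emit neighbor 2.
Step 4: leaves = {5,6,8,10,11}. Remove smallest leaf 5, emit neighbor 2.
Step 5: leaves = {6,8,10,11}. Remove smallest leaf 6, emit neighbor 12.
Step 6: leaves = {8,10,11,12}. Remove smallest leaf 8, emit neighbor 2.
Step 7: leaves = {10,11,12}. Remove smallest leaf 10, emit neighbor 9.
Step 8: leaves = {9,11,12}. Remove smallest leaf 9, emit neighbor 7.
Step 9: leaves = {7,11,12}. Remove smallest leaf 7, emit neighbor 2.
Step 10: leaves = {11,12}. Remove smallest leaf 11, emit neighbor 2.
Done: 2 vertices remain (2, 12). Sequence = [5 12 2 2 12 2 9 7 2 2]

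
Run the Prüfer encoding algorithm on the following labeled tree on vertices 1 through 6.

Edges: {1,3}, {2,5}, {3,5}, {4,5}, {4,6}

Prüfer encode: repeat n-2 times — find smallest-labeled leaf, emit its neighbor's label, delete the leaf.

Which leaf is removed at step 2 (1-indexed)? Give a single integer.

Step 1: current leaves = {1,2,6}. Remove leaf 1 (neighbor: 3).
Step 2: current leaves = {2,3,6}. Remove leaf 2 (neighbor: 5).

Answer: 2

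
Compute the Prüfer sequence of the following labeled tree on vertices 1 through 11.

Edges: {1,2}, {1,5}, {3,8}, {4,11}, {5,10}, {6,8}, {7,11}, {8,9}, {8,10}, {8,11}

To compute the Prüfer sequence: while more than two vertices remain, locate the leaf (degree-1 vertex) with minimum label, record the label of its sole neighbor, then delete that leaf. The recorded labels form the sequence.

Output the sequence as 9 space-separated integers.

Answer: 1 5 8 11 10 8 11 8 8

Derivation:
Step 1: leaves = {2,3,4,6,7,9}. Remove smallest leaf 2, emit neighbor 1.
Step 2: leaves = {1,3,4,6,7,9}. Remove smallest leaf 1, emit neighbor 5.
Step 3: leaves = {3,4,5,6,7,9}. Remove smallest leaf 3, emit neighbor 8.
Step 4: leaves = {4,5,6,7,9}. Remove smallest leaf 4, emit neighbor 11.
Step 5: leaves = {5,6,7,9}. Remove smallest leaf 5, emit neighbor 10.
Step 6: leaves = {6,7,9,10}. Remove smallest leaf 6, emit neighbor 8.
Step 7: leaves = {7,9,10}. Remove smallest leaf 7, emit neighbor 11.
Step 8: leaves = {9,10,11}. Remove smallest leaf 9, emit neighbor 8.
Step 9: leaves = {10,11}. Remove smallest leaf 10, emit neighbor 8.
Done: 2 vertices remain (8, 11). Sequence = [1 5 8 11 10 8 11 8 8]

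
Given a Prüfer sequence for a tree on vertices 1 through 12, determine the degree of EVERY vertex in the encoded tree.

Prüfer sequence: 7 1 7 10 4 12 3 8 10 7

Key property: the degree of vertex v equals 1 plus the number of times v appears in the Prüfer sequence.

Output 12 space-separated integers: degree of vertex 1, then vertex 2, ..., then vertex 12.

Answer: 2 1 2 2 1 1 4 2 1 3 1 2

Derivation:
p_1 = 7: count[7] becomes 1
p_2 = 1: count[1] becomes 1
p_3 = 7: count[7] becomes 2
p_4 = 10: count[10] becomes 1
p_5 = 4: count[4] becomes 1
p_6 = 12: count[12] becomes 1
p_7 = 3: count[3] becomes 1
p_8 = 8: count[8] becomes 1
p_9 = 10: count[10] becomes 2
p_10 = 7: count[7] becomes 3
Degrees (1 + count): deg[1]=1+1=2, deg[2]=1+0=1, deg[3]=1+1=2, deg[4]=1+1=2, deg[5]=1+0=1, deg[6]=1+0=1, deg[7]=1+3=4, deg[8]=1+1=2, deg[9]=1+0=1, deg[10]=1+2=3, deg[11]=1+0=1, deg[12]=1+1=2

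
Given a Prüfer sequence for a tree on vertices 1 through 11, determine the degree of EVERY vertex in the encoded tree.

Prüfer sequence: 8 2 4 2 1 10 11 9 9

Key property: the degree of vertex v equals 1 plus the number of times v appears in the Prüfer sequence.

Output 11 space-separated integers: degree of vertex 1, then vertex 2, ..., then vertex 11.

Answer: 2 3 1 2 1 1 1 2 3 2 2

Derivation:
p_1 = 8: count[8] becomes 1
p_2 = 2: count[2] becomes 1
p_3 = 4: count[4] becomes 1
p_4 = 2: count[2] becomes 2
p_5 = 1: count[1] becomes 1
p_6 = 10: count[10] becomes 1
p_7 = 11: count[11] becomes 1
p_8 = 9: count[9] becomes 1
p_9 = 9: count[9] becomes 2
Degrees (1 + count): deg[1]=1+1=2, deg[2]=1+2=3, deg[3]=1+0=1, deg[4]=1+1=2, deg[5]=1+0=1, deg[6]=1+0=1, deg[7]=1+0=1, deg[8]=1+1=2, deg[9]=1+2=3, deg[10]=1+1=2, deg[11]=1+1=2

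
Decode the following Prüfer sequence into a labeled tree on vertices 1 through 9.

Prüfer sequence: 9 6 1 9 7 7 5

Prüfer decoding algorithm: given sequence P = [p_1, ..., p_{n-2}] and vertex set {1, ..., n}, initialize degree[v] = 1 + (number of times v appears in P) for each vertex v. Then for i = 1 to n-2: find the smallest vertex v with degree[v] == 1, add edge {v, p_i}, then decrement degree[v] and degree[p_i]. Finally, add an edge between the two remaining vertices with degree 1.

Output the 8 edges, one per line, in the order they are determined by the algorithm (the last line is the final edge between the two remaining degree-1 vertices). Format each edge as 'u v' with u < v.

Initial degrees: {1:2, 2:1, 3:1, 4:1, 5:2, 6:2, 7:3, 8:1, 9:3}
Step 1: smallest deg-1 vertex = 2, p_1 = 9. Add edge {2,9}. Now deg[2]=0, deg[9]=2.
Step 2: smallest deg-1 vertex = 3, p_2 = 6. Add edge {3,6}. Now deg[3]=0, deg[6]=1.
Step 3: smallest deg-1 vertex = 4, p_3 = 1. Add edge {1,4}. Now deg[4]=0, deg[1]=1.
Step 4: smallest deg-1 vertex = 1, p_4 = 9. Add edge {1,9}. Now deg[1]=0, deg[9]=1.
Step 5: smallest deg-1 vertex = 6, p_5 = 7. Add edge {6,7}. Now deg[6]=0, deg[7]=2.
Step 6: smallest deg-1 vertex = 8, p_6 = 7. Add edge {7,8}. Now deg[8]=0, deg[7]=1.
Step 7: smallest deg-1 vertex = 7, p_7 = 5. Add edge {5,7}. Now deg[7]=0, deg[5]=1.
Final: two remaining deg-1 vertices are 5, 9. Add edge {5,9}.

Answer: 2 9
3 6
1 4
1 9
6 7
7 8
5 7
5 9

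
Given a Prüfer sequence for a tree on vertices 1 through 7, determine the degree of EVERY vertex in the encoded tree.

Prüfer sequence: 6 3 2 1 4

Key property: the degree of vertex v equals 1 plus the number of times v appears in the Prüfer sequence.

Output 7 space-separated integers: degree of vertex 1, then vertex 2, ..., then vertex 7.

Answer: 2 2 2 2 1 2 1

Derivation:
p_1 = 6: count[6] becomes 1
p_2 = 3: count[3] becomes 1
p_3 = 2: count[2] becomes 1
p_4 = 1: count[1] becomes 1
p_5 = 4: count[4] becomes 1
Degrees (1 + count): deg[1]=1+1=2, deg[2]=1+1=2, deg[3]=1+1=2, deg[4]=1+1=2, deg[5]=1+0=1, deg[6]=1+1=2, deg[7]=1+0=1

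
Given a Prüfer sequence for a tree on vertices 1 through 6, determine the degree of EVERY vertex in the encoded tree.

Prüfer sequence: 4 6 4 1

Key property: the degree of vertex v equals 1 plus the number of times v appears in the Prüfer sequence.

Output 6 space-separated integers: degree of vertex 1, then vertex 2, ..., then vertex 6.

Answer: 2 1 1 3 1 2

Derivation:
p_1 = 4: count[4] becomes 1
p_2 = 6: count[6] becomes 1
p_3 = 4: count[4] becomes 2
p_4 = 1: count[1] becomes 1
Degrees (1 + count): deg[1]=1+1=2, deg[2]=1+0=1, deg[3]=1+0=1, deg[4]=1+2=3, deg[5]=1+0=1, deg[6]=1+1=2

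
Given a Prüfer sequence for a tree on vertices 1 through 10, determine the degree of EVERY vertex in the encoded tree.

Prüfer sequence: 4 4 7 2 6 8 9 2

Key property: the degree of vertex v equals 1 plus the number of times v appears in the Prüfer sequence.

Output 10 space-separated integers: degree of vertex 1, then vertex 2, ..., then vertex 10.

Answer: 1 3 1 3 1 2 2 2 2 1

Derivation:
p_1 = 4: count[4] becomes 1
p_2 = 4: count[4] becomes 2
p_3 = 7: count[7] becomes 1
p_4 = 2: count[2] becomes 1
p_5 = 6: count[6] becomes 1
p_6 = 8: count[8] becomes 1
p_7 = 9: count[9] becomes 1
p_8 = 2: count[2] becomes 2
Degrees (1 + count): deg[1]=1+0=1, deg[2]=1+2=3, deg[3]=1+0=1, deg[4]=1+2=3, deg[5]=1+0=1, deg[6]=1+1=2, deg[7]=1+1=2, deg[8]=1+1=2, deg[9]=1+1=2, deg[10]=1+0=1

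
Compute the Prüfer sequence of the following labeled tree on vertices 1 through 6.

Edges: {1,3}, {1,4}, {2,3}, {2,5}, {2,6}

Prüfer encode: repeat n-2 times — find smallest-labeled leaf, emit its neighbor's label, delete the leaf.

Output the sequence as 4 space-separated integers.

Step 1: leaves = {4,5,6}. Remove smallest leaf 4, emit neighbor 1.
Step 2: leaves = {1,5,6}. Remove smallest leaf 1, emit neighbor 3.
Step 3: leaves = {3,5,6}. Remove smallest leaf 3, emit neighbor 2.
Step 4: leaves = {5,6}. Remove smallest leaf 5, emit neighbor 2.
Done: 2 vertices remain (2, 6). Sequence = [1 3 2 2]

Answer: 1 3 2 2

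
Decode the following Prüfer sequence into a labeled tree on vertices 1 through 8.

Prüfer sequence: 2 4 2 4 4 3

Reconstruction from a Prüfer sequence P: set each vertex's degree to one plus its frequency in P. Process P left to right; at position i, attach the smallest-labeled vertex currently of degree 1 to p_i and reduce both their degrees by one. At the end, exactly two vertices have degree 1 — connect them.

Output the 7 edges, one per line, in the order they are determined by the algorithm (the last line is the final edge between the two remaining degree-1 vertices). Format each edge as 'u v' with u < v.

Answer: 1 2
4 5
2 6
2 4
4 7
3 4
3 8

Derivation:
Initial degrees: {1:1, 2:3, 3:2, 4:4, 5:1, 6:1, 7:1, 8:1}
Step 1: smallest deg-1 vertex = 1, p_1 = 2. Add edge {1,2}. Now deg[1]=0, deg[2]=2.
Step 2: smallest deg-1 vertex = 5, p_2 = 4. Add edge {4,5}. Now deg[5]=0, deg[4]=3.
Step 3: smallest deg-1 vertex = 6, p_3 = 2. Add edge {2,6}. Now deg[6]=0, deg[2]=1.
Step 4: smallest deg-1 vertex = 2, p_4 = 4. Add edge {2,4}. Now deg[2]=0, deg[4]=2.
Step 5: smallest deg-1 vertex = 7, p_5 = 4. Add edge {4,7}. Now deg[7]=0, deg[4]=1.
Step 6: smallest deg-1 vertex = 4, p_6 = 3. Add edge {3,4}. Now deg[4]=0, deg[3]=1.
Final: two remaining deg-1 vertices are 3, 8. Add edge {3,8}.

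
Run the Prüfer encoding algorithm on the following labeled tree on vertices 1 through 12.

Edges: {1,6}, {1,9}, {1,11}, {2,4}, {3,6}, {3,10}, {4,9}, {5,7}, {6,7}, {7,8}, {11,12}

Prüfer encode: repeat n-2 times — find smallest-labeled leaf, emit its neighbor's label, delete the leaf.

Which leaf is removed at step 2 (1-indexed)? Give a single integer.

Answer: 4

Derivation:
Step 1: current leaves = {2,5,8,10,12}. Remove leaf 2 (neighbor: 4).
Step 2: current leaves = {4,5,8,10,12}. Remove leaf 4 (neighbor: 9).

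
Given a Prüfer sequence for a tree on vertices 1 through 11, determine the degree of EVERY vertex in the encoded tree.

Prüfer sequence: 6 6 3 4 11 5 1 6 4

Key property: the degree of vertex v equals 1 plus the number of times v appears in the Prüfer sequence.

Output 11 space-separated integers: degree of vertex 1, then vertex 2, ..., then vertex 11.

Answer: 2 1 2 3 2 4 1 1 1 1 2

Derivation:
p_1 = 6: count[6] becomes 1
p_2 = 6: count[6] becomes 2
p_3 = 3: count[3] becomes 1
p_4 = 4: count[4] becomes 1
p_5 = 11: count[11] becomes 1
p_6 = 5: count[5] becomes 1
p_7 = 1: count[1] becomes 1
p_8 = 6: count[6] becomes 3
p_9 = 4: count[4] becomes 2
Degrees (1 + count): deg[1]=1+1=2, deg[2]=1+0=1, deg[3]=1+1=2, deg[4]=1+2=3, deg[5]=1+1=2, deg[6]=1+3=4, deg[7]=1+0=1, deg[8]=1+0=1, deg[9]=1+0=1, deg[10]=1+0=1, deg[11]=1+1=2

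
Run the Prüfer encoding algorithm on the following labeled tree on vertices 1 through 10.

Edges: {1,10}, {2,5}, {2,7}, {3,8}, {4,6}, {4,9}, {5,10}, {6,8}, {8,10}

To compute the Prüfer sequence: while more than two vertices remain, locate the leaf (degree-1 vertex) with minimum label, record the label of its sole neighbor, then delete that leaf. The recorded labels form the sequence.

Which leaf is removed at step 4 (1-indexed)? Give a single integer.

Answer: 2

Derivation:
Step 1: current leaves = {1,3,7,9}. Remove leaf 1 (neighbor: 10).
Step 2: current leaves = {3,7,9}. Remove leaf 3 (neighbor: 8).
Step 3: current leaves = {7,9}. Remove leaf 7 (neighbor: 2).
Step 4: current leaves = {2,9}. Remove leaf 2 (neighbor: 5).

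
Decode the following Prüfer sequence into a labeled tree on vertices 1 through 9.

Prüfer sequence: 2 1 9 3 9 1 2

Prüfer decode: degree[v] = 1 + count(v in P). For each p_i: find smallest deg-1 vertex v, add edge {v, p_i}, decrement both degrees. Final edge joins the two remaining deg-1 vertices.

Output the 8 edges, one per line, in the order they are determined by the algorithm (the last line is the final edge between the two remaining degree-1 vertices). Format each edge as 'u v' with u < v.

Answer: 2 4
1 5
6 9
3 7
3 9
1 8
1 2
2 9

Derivation:
Initial degrees: {1:3, 2:3, 3:2, 4:1, 5:1, 6:1, 7:1, 8:1, 9:3}
Step 1: smallest deg-1 vertex = 4, p_1 = 2. Add edge {2,4}. Now deg[4]=0, deg[2]=2.
Step 2: smallest deg-1 vertex = 5, p_2 = 1. Add edge {1,5}. Now deg[5]=0, deg[1]=2.
Step 3: smallest deg-1 vertex = 6, p_3 = 9. Add edge {6,9}. Now deg[6]=0, deg[9]=2.
Step 4: smallest deg-1 vertex = 7, p_4 = 3. Add edge {3,7}. Now deg[7]=0, deg[3]=1.
Step 5: smallest deg-1 vertex = 3, p_5 = 9. Add edge {3,9}. Now deg[3]=0, deg[9]=1.
Step 6: smallest deg-1 vertex = 8, p_6 = 1. Add edge {1,8}. Now deg[8]=0, deg[1]=1.
Step 7: smallest deg-1 vertex = 1, p_7 = 2. Add edge {1,2}. Now deg[1]=0, deg[2]=1.
Final: two remaining deg-1 vertices are 2, 9. Add edge {2,9}.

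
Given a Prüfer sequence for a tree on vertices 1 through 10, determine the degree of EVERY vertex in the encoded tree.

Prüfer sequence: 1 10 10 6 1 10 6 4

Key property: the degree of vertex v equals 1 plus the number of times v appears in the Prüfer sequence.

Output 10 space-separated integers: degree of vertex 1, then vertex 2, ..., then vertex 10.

p_1 = 1: count[1] becomes 1
p_2 = 10: count[10] becomes 1
p_3 = 10: count[10] becomes 2
p_4 = 6: count[6] becomes 1
p_5 = 1: count[1] becomes 2
p_6 = 10: count[10] becomes 3
p_7 = 6: count[6] becomes 2
p_8 = 4: count[4] becomes 1
Degrees (1 + count): deg[1]=1+2=3, deg[2]=1+0=1, deg[3]=1+0=1, deg[4]=1+1=2, deg[5]=1+0=1, deg[6]=1+2=3, deg[7]=1+0=1, deg[8]=1+0=1, deg[9]=1+0=1, deg[10]=1+3=4

Answer: 3 1 1 2 1 3 1 1 1 4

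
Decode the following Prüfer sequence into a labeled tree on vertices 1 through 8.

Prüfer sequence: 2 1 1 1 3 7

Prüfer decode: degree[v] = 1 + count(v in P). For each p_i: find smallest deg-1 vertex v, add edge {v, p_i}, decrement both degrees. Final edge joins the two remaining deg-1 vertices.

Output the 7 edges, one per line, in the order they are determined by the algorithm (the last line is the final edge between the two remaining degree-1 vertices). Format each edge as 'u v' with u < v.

Answer: 2 4
1 2
1 5
1 6
1 3
3 7
7 8

Derivation:
Initial degrees: {1:4, 2:2, 3:2, 4:1, 5:1, 6:1, 7:2, 8:1}
Step 1: smallest deg-1 vertex = 4, p_1 = 2. Add edge {2,4}. Now deg[4]=0, deg[2]=1.
Step 2: smallest deg-1 vertex = 2, p_2 = 1. Add edge {1,2}. Now deg[2]=0, deg[1]=3.
Step 3: smallest deg-1 vertex = 5, p_3 = 1. Add edge {1,5}. Now deg[5]=0, deg[1]=2.
Step 4: smallest deg-1 vertex = 6, p_4 = 1. Add edge {1,6}. Now deg[6]=0, deg[1]=1.
Step 5: smallest deg-1 vertex = 1, p_5 = 3. Add edge {1,3}. Now deg[1]=0, deg[3]=1.
Step 6: smallest deg-1 vertex = 3, p_6 = 7. Add edge {3,7}. Now deg[3]=0, deg[7]=1.
Final: two remaining deg-1 vertices are 7, 8. Add edge {7,8}.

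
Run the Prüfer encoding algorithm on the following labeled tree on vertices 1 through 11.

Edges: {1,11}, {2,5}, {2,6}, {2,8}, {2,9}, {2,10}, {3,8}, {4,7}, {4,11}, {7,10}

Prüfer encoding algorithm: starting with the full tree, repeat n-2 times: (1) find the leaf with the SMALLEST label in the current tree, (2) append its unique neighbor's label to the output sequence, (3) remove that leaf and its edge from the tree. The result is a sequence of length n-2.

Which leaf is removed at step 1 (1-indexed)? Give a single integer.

Answer: 1

Derivation:
Step 1: current leaves = {1,3,5,6,9}. Remove leaf 1 (neighbor: 11).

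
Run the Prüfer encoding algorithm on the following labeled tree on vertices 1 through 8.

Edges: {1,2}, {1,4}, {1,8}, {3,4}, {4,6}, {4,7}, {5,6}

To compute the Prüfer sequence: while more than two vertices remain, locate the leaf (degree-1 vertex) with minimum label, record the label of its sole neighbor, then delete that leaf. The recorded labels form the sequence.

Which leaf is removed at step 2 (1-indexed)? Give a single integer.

Answer: 3

Derivation:
Step 1: current leaves = {2,3,5,7,8}. Remove leaf 2 (neighbor: 1).
Step 2: current leaves = {3,5,7,8}. Remove leaf 3 (neighbor: 4).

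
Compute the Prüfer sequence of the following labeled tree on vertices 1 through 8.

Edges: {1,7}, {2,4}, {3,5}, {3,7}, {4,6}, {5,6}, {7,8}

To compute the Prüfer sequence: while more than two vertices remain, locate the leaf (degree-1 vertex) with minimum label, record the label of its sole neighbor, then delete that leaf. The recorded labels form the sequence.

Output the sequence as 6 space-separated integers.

Answer: 7 4 6 5 3 7

Derivation:
Step 1: leaves = {1,2,8}. Remove smallest leaf 1, emit neighbor 7.
Step 2: leaves = {2,8}. Remove smallest leaf 2, emit neighbor 4.
Step 3: leaves = {4,8}. Remove smallest leaf 4, emit neighbor 6.
Step 4: leaves = {6,8}. Remove smallest leaf 6, emit neighbor 5.
Step 5: leaves = {5,8}. Remove smallest leaf 5, emit neighbor 3.
Step 6: leaves = {3,8}. Remove smallest leaf 3, emit neighbor 7.
Done: 2 vertices remain (7, 8). Sequence = [7 4 6 5 3 7]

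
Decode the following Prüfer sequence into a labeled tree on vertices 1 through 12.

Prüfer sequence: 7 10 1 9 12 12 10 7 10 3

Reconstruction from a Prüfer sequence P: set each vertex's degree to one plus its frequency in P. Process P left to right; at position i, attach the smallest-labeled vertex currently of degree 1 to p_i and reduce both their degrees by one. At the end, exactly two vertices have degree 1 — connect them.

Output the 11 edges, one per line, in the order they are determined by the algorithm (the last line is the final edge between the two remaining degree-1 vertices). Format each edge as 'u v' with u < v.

Answer: 2 7
4 10
1 5
1 9
6 12
8 12
9 10
7 11
7 10
3 10
3 12

Derivation:
Initial degrees: {1:2, 2:1, 3:2, 4:1, 5:1, 6:1, 7:3, 8:1, 9:2, 10:4, 11:1, 12:3}
Step 1: smallest deg-1 vertex = 2, p_1 = 7. Add edge {2,7}. Now deg[2]=0, deg[7]=2.
Step 2: smallest deg-1 vertex = 4, p_2 = 10. Add edge {4,10}. Now deg[4]=0, deg[10]=3.
Step 3: smallest deg-1 vertex = 5, p_3 = 1. Add edge {1,5}. Now deg[5]=0, deg[1]=1.
Step 4: smallest deg-1 vertex = 1, p_4 = 9. Add edge {1,9}. Now deg[1]=0, deg[9]=1.
Step 5: smallest deg-1 vertex = 6, p_5 = 12. Add edge {6,12}. Now deg[6]=0, deg[12]=2.
Step 6: smallest deg-1 vertex = 8, p_6 = 12. Add edge {8,12}. Now deg[8]=0, deg[12]=1.
Step 7: smallest deg-1 vertex = 9, p_7 = 10. Add edge {9,10}. Now deg[9]=0, deg[10]=2.
Step 8: smallest deg-1 vertex = 11, p_8 = 7. Add edge {7,11}. Now deg[11]=0, deg[7]=1.
Step 9: smallest deg-1 vertex = 7, p_9 = 10. Add edge {7,10}. Now deg[7]=0, deg[10]=1.
Step 10: smallest deg-1 vertex = 10, p_10 = 3. Add edge {3,10}. Now deg[10]=0, deg[3]=1.
Final: two remaining deg-1 vertices are 3, 12. Add edge {3,12}.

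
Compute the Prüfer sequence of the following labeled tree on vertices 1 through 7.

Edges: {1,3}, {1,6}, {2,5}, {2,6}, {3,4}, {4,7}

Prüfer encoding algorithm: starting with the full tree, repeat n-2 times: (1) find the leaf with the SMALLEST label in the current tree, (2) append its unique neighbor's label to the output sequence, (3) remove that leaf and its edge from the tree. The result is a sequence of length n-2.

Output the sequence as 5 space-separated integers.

Answer: 2 6 1 3 4

Derivation:
Step 1: leaves = {5,7}. Remove smallest leaf 5, emit neighbor 2.
Step 2: leaves = {2,7}. Remove smallest leaf 2, emit neighbor 6.
Step 3: leaves = {6,7}. Remove smallest leaf 6, emit neighbor 1.
Step 4: leaves = {1,7}. Remove smallest leaf 1, emit neighbor 3.
Step 5: leaves = {3,7}. Remove smallest leaf 3, emit neighbor 4.
Done: 2 vertices remain (4, 7). Sequence = [2 6 1 3 4]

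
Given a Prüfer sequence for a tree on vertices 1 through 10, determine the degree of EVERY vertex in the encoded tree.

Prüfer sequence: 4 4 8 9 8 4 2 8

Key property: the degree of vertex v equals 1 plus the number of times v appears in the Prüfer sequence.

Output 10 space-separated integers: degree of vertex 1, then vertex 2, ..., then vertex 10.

p_1 = 4: count[4] becomes 1
p_2 = 4: count[4] becomes 2
p_3 = 8: count[8] becomes 1
p_4 = 9: count[9] becomes 1
p_5 = 8: count[8] becomes 2
p_6 = 4: count[4] becomes 3
p_7 = 2: count[2] becomes 1
p_8 = 8: count[8] becomes 3
Degrees (1 + count): deg[1]=1+0=1, deg[2]=1+1=2, deg[3]=1+0=1, deg[4]=1+3=4, deg[5]=1+0=1, deg[6]=1+0=1, deg[7]=1+0=1, deg[8]=1+3=4, deg[9]=1+1=2, deg[10]=1+0=1

Answer: 1 2 1 4 1 1 1 4 2 1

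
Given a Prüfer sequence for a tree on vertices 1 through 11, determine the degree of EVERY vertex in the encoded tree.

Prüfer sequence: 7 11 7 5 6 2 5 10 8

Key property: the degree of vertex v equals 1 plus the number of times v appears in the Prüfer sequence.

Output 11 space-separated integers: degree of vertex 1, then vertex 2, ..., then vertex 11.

p_1 = 7: count[7] becomes 1
p_2 = 11: count[11] becomes 1
p_3 = 7: count[7] becomes 2
p_4 = 5: count[5] becomes 1
p_5 = 6: count[6] becomes 1
p_6 = 2: count[2] becomes 1
p_7 = 5: count[5] becomes 2
p_8 = 10: count[10] becomes 1
p_9 = 8: count[8] becomes 1
Degrees (1 + count): deg[1]=1+0=1, deg[2]=1+1=2, deg[3]=1+0=1, deg[4]=1+0=1, deg[5]=1+2=3, deg[6]=1+1=2, deg[7]=1+2=3, deg[8]=1+1=2, deg[9]=1+0=1, deg[10]=1+1=2, deg[11]=1+1=2

Answer: 1 2 1 1 3 2 3 2 1 2 2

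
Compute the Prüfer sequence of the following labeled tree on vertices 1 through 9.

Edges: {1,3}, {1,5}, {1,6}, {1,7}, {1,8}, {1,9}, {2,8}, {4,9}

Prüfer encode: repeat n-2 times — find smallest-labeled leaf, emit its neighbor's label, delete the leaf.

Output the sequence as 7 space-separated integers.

Step 1: leaves = {2,3,4,5,6,7}. Remove smallest leaf 2, emit neighbor 8.
Step 2: leaves = {3,4,5,6,7,8}. Remove smallest leaf 3, emit neighbor 1.
Step 3: leaves = {4,5,6,7,8}. Remove smallest leaf 4, emit neighbor 9.
Step 4: leaves = {5,6,7,8,9}. Remove smallest leaf 5, emit neighbor 1.
Step 5: leaves = {6,7,8,9}. Remove smallest leaf 6, emit neighbor 1.
Step 6: leaves = {7,8,9}. Remove smallest leaf 7, emit neighbor 1.
Step 7: leaves = {8,9}. Remove smallest leaf 8, emit neighbor 1.
Done: 2 vertices remain (1, 9). Sequence = [8 1 9 1 1 1 1]

Answer: 8 1 9 1 1 1 1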